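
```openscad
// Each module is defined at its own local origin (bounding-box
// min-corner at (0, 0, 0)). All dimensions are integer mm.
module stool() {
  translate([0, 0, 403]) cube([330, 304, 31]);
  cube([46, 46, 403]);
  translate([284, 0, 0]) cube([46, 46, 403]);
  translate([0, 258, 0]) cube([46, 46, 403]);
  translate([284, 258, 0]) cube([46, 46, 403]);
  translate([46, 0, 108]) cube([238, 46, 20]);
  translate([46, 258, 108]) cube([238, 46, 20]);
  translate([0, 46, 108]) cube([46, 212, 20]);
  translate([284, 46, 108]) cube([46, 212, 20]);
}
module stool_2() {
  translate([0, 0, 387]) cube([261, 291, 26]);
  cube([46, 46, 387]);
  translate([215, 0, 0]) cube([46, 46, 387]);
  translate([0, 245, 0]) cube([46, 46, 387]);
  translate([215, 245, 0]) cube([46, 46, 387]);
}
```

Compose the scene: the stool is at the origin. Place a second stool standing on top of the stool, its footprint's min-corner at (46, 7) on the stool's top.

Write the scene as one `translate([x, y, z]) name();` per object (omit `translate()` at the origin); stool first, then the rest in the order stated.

stool();
translate([46, 7, 434]) stool_2();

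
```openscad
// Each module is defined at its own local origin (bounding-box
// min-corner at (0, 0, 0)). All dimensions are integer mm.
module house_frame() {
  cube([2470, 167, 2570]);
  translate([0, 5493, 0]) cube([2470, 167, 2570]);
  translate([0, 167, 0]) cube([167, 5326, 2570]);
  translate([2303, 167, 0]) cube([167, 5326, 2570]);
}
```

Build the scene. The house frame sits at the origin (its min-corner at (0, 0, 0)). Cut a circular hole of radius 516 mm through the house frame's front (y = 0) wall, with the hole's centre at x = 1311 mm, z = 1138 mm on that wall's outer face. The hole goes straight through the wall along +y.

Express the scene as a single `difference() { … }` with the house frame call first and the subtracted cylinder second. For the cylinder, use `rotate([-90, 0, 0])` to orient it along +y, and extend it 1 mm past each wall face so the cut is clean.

difference() {
  house_frame();
  translate([1311, -1, 1138]) rotate([-90, 0, 0]) cylinder(h = 169, r = 516);
}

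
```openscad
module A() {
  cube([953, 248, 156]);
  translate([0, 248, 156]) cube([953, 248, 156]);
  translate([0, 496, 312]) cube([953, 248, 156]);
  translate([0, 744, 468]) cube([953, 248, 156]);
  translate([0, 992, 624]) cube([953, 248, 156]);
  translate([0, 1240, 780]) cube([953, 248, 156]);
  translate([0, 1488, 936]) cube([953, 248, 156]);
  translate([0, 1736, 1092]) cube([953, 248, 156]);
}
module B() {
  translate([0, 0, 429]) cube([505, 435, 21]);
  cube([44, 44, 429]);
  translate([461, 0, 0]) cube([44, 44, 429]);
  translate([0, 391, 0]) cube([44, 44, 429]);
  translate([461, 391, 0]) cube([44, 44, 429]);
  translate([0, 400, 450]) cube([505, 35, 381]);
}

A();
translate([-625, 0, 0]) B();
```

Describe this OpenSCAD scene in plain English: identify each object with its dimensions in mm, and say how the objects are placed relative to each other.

A is a run of 8 identical solid stair steps. Each tread is 953×248 mm and each step block is 156 mm high. Step 1 rests on the floor; step k is offset from step 1 by (k−1)×248 mm in y and (k−1)×156 mm in z.

B is a chair: 505×435 mm seat, 21 mm thick, top at z = 450 mm, on four 44 mm square corner legs flush with the seat edges. A 35 mm thick backrest slab spans the full seat width, extending 381 mm above the seat top, its back face flush with the seat's +y edge.

The chair is on the floor beside the staircase on its −x side.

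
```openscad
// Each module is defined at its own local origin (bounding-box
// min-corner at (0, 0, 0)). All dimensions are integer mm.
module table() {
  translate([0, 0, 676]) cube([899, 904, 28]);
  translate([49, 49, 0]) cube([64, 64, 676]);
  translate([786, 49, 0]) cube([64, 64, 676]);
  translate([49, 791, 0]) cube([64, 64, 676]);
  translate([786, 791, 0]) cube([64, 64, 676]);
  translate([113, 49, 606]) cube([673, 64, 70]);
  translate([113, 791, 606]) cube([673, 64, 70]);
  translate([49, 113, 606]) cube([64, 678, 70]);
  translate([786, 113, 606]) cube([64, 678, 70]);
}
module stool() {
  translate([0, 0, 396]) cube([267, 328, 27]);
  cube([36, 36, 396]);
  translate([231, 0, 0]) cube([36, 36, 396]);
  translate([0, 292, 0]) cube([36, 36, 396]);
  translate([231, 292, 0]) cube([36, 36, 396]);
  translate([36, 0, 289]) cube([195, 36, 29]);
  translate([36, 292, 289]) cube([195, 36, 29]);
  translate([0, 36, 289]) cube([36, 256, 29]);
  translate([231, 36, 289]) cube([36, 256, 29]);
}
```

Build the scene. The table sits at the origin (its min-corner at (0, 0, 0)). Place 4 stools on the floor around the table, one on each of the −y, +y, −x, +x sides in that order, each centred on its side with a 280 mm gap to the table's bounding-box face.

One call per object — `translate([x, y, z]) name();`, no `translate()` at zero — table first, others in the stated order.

table();
translate([316, -608, 0]) stool();
translate([316, 1184, 0]) stool();
translate([-547, 288, 0]) stool();
translate([1179, 288, 0]) stool();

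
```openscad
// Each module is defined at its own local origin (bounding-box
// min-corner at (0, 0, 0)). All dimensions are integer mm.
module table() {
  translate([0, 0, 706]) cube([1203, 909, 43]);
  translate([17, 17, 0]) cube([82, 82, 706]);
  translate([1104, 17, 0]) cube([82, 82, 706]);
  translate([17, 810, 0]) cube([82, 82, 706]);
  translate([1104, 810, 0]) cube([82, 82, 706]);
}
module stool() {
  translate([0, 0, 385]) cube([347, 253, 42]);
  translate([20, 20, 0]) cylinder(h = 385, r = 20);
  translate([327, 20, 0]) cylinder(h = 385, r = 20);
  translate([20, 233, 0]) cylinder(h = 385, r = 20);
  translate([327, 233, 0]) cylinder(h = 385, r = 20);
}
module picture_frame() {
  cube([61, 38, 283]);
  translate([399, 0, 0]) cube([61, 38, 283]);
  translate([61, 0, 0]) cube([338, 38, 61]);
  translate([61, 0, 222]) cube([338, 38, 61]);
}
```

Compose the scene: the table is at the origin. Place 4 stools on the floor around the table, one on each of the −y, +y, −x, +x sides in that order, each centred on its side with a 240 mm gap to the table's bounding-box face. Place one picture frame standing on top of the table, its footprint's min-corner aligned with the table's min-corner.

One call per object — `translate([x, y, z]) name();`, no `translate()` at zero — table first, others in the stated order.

table();
translate([428, -493, 0]) stool();
translate([428, 1149, 0]) stool();
translate([-587, 328, 0]) stool();
translate([1443, 328, 0]) stool();
translate([0, 0, 749]) picture_frame();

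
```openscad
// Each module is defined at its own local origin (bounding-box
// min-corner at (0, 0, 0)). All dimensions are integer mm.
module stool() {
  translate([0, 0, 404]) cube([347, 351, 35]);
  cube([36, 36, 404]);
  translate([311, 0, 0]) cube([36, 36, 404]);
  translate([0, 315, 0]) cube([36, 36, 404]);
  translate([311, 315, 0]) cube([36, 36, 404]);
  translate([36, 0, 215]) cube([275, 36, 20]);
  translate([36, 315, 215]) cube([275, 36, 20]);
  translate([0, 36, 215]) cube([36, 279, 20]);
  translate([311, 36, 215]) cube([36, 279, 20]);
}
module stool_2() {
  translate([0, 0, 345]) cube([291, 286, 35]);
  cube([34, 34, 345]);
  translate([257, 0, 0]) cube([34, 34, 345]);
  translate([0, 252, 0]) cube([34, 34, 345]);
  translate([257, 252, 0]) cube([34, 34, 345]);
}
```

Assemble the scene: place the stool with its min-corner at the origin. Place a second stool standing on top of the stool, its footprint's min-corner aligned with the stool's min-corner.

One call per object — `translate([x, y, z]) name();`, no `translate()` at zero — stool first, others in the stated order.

stool();
translate([0, 0, 439]) stool_2();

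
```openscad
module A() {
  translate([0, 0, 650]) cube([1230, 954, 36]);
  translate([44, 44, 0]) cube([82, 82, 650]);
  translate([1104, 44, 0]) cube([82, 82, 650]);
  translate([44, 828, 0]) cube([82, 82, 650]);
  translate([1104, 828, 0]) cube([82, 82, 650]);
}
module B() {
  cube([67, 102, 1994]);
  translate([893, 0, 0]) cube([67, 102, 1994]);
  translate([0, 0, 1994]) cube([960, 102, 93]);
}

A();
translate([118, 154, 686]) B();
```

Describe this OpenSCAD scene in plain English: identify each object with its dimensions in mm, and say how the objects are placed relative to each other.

A is a rectangular dining table. The top is 1230×954×36 mm with its upper surface at z = 686 mm. It stands on four 82×82 mm square legs, each inset 44 mm from the nearest pair of top edges, running from the floor to the underside of the top.

B is a door frame. The clear opening is 826 mm wide and 1994 mm high. Two 67 mm wide jambs, 102 mm deep, stand either side of the opening from the floor to the top of the opening. A 93 mm thick head sits across the top of both jambs, spanning the full outside width of the frame.

The door frame is on top of the table.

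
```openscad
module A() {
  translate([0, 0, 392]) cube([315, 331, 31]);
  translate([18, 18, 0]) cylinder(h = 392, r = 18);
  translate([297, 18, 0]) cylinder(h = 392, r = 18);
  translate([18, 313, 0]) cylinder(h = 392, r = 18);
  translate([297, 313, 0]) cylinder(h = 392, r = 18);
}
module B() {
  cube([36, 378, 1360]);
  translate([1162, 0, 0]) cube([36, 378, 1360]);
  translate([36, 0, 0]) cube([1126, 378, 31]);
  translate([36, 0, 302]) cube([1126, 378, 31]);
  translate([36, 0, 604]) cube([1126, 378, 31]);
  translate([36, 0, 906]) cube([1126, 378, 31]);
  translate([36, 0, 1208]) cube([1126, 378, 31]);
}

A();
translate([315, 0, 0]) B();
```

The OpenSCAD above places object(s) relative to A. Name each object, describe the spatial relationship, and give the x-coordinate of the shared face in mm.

A is a stool. B is a bookshelf. The bookshelf is against the stool's +x side, with their −y faces flush. The x-coordinate of the shared face is 315 mm.

The stool's +x face and the bookshelf's −x face are both at x = 315 mm.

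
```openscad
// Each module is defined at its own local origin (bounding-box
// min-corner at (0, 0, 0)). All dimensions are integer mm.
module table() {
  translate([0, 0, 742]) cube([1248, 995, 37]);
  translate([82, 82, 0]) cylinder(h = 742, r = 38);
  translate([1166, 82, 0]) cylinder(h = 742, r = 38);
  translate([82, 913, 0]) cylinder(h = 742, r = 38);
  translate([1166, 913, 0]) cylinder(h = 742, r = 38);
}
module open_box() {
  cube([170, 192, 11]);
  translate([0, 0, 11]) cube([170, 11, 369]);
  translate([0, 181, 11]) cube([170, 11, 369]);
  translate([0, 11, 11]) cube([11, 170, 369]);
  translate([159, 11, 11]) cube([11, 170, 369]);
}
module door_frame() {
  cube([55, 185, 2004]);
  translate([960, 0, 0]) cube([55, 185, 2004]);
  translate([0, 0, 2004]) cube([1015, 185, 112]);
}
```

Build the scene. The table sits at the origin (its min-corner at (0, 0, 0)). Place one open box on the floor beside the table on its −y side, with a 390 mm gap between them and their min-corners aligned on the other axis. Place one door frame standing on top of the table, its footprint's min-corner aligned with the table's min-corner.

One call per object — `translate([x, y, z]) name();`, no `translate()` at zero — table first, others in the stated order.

table();
translate([0, -582, 0]) open_box();
translate([0, 0, 779]) door_frame();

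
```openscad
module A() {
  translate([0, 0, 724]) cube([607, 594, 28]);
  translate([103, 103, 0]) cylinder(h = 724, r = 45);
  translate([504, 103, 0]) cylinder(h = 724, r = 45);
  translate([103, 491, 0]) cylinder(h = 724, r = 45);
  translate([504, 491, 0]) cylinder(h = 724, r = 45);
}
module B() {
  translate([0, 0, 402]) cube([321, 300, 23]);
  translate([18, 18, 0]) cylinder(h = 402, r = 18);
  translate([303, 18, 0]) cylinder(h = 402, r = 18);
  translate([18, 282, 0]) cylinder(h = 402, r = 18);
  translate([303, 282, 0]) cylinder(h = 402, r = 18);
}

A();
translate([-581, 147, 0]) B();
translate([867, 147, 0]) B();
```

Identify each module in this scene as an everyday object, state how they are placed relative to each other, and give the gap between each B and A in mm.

Each stool's nearest face is 260 mm from the table's bounding box.

A is a table. B is a stool. Two stools sit around the table at the −x, +x sides. The gap between each stool and the table is 260 mm.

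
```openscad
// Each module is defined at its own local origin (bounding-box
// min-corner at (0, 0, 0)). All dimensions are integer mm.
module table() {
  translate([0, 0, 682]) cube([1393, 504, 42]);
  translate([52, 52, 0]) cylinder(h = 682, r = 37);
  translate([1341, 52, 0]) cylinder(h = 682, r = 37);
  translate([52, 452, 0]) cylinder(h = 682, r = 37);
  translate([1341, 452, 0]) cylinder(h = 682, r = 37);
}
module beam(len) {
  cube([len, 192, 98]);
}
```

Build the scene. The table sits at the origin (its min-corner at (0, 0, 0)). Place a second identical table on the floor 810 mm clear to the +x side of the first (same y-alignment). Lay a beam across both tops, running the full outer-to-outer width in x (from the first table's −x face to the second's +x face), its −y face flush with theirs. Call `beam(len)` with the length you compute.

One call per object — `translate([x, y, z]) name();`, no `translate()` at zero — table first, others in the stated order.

table();
translate([2203, 0, 0]) table();
translate([0, 0, 724]) beam(3596);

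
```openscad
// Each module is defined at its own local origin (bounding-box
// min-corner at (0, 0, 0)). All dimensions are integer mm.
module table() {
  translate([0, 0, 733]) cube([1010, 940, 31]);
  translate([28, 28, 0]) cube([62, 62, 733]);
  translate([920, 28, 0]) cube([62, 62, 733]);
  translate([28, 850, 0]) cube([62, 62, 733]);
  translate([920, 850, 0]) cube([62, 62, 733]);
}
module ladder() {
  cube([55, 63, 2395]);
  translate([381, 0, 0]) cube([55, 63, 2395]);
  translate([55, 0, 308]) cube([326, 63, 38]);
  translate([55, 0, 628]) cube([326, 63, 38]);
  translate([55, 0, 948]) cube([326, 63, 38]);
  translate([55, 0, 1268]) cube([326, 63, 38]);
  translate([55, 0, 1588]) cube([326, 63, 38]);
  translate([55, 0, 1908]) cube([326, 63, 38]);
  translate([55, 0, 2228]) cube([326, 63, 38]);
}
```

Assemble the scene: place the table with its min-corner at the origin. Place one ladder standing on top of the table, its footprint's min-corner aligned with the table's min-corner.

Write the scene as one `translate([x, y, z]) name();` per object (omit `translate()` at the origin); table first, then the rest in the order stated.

table();
translate([0, 0, 764]) ladder();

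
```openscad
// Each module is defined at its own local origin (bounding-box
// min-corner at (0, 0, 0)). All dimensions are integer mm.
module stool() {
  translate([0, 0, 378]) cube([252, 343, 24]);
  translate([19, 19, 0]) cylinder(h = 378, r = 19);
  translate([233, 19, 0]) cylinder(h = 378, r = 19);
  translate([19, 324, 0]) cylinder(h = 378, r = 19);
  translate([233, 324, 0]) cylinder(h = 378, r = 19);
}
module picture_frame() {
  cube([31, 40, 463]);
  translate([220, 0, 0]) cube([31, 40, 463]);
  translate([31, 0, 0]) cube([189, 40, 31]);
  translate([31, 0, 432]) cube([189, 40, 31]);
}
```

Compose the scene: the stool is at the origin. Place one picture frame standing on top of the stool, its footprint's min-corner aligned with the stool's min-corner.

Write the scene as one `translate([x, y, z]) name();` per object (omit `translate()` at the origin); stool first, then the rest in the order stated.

stool();
translate([0, 0, 402]) picture_frame();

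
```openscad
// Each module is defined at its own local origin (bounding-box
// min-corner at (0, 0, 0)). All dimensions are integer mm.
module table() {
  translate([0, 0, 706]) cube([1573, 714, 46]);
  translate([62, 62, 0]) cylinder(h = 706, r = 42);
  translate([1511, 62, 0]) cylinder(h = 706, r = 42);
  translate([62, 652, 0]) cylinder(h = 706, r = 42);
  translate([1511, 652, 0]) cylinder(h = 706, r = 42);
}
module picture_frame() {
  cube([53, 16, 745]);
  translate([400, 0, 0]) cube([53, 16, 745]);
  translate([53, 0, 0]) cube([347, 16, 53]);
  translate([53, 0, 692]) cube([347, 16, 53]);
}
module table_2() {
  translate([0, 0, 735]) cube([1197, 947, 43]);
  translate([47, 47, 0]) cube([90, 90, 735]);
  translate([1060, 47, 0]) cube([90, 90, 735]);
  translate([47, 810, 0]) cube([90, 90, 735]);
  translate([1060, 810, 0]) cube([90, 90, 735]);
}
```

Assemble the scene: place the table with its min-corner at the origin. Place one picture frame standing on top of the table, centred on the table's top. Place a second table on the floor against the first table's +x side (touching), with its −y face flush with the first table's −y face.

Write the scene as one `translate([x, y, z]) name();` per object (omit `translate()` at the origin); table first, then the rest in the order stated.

table();
translate([560, 349, 752]) picture_frame();
translate([1573, 0, 0]) table_2();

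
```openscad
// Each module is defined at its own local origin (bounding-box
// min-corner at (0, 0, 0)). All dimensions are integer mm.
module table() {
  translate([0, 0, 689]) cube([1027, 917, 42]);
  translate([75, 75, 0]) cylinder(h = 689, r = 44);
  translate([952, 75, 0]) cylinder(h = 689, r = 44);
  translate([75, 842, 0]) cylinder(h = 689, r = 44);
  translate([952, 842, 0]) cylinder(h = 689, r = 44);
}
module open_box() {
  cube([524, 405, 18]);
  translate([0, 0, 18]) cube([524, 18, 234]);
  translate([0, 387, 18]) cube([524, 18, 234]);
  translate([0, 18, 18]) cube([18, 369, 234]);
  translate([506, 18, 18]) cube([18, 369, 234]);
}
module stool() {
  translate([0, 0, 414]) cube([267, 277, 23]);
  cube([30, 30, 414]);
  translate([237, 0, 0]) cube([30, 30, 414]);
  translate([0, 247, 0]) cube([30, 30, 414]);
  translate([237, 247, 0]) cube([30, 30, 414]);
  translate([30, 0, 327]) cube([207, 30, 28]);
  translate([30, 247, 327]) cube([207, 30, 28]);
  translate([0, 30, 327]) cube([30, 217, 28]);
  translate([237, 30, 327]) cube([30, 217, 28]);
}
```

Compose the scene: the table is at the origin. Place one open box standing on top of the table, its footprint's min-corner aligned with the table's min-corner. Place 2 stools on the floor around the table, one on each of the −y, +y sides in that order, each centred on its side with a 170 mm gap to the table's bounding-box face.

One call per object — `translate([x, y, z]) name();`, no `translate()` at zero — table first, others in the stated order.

table();
translate([0, 0, 731]) open_box();
translate([380, -447, 0]) stool();
translate([380, 1087, 0]) stool();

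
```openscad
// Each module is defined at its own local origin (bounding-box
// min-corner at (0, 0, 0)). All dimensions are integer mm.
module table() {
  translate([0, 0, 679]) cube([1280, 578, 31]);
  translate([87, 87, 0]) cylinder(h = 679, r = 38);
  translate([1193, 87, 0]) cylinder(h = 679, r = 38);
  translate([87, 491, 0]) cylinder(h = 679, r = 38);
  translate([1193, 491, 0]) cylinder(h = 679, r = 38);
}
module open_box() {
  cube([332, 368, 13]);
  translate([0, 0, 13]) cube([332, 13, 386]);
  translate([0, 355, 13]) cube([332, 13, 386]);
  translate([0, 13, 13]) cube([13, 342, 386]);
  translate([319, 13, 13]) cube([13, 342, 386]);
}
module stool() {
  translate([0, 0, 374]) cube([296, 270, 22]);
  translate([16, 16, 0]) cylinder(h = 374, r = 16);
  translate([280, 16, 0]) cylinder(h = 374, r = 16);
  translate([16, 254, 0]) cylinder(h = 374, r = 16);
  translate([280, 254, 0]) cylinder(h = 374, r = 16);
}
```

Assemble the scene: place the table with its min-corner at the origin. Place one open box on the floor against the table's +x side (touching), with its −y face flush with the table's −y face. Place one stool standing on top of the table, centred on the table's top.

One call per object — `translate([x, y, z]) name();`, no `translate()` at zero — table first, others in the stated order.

table();
translate([1280, 0, 0]) open_box();
translate([492, 154, 710]) stool();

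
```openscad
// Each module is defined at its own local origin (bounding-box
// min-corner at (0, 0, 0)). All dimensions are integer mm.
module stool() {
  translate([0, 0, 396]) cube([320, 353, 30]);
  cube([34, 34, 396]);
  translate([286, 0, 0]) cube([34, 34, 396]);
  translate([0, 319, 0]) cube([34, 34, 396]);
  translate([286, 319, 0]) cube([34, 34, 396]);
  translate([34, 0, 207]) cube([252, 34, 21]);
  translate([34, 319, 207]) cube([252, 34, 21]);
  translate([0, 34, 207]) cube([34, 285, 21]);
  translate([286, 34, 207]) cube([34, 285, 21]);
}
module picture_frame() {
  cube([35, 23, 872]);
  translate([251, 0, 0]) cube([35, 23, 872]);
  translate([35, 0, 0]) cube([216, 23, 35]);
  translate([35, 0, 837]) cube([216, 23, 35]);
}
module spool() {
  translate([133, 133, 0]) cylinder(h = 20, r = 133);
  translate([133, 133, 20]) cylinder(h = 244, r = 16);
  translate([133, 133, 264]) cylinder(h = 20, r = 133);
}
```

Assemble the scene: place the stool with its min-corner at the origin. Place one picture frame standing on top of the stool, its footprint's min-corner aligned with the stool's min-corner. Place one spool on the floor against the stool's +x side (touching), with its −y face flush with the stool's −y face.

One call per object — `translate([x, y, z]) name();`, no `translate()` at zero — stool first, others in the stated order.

stool();
translate([0, 0, 426]) picture_frame();
translate([320, 0, 0]) spool();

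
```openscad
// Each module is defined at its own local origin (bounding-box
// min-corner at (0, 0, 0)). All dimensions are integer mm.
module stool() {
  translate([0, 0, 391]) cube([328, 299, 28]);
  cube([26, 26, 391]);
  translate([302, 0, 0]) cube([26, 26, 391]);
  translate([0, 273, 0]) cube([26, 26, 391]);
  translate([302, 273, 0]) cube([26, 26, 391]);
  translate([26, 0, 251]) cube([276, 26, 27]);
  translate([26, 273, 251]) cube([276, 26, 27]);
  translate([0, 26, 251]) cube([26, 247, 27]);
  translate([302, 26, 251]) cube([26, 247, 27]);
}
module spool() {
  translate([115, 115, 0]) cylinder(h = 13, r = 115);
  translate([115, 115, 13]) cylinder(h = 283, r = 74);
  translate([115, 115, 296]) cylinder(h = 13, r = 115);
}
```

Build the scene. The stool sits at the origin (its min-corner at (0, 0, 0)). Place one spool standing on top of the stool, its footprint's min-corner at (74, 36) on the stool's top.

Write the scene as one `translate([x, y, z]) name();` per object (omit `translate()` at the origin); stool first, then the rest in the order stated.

stool();
translate([74, 36, 419]) spool();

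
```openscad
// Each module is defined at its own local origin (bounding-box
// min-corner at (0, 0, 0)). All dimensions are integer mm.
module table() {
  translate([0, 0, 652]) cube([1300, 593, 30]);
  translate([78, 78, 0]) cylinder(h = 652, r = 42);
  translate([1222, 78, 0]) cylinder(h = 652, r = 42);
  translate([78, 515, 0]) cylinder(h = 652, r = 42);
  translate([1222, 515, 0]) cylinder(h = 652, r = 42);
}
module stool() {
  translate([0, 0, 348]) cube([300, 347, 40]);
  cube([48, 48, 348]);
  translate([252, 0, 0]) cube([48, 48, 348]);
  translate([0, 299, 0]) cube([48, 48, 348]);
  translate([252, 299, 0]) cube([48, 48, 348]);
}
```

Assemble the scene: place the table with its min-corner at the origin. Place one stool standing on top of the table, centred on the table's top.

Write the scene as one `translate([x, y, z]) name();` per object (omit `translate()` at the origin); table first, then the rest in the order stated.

table();
translate([500, 123, 682]) stool();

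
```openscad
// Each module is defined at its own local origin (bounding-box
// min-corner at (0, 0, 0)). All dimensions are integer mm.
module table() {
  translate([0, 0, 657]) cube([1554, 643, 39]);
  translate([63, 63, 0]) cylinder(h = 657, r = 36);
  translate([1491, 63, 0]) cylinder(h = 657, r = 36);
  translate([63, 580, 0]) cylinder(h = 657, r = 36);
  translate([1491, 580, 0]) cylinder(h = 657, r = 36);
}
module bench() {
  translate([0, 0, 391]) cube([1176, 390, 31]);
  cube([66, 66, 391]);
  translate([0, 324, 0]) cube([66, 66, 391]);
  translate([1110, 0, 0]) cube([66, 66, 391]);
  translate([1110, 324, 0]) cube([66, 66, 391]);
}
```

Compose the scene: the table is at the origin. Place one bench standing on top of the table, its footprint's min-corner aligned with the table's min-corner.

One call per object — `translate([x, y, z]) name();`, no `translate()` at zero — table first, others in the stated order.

table();
translate([0, 0, 696]) bench();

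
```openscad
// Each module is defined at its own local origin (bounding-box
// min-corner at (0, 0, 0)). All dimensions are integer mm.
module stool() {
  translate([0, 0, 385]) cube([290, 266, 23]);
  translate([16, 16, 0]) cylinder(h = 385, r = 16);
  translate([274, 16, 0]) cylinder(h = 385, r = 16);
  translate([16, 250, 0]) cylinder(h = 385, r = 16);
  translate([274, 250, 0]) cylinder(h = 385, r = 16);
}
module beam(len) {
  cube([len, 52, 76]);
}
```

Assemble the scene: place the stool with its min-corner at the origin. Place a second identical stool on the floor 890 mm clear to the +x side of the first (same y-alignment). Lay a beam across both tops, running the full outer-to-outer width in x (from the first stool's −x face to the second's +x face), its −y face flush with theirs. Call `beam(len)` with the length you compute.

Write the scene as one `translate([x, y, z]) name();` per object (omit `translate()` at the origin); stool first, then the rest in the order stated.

stool();
translate([1180, 0, 0]) stool();
translate([0, 0, 408]) beam(1470);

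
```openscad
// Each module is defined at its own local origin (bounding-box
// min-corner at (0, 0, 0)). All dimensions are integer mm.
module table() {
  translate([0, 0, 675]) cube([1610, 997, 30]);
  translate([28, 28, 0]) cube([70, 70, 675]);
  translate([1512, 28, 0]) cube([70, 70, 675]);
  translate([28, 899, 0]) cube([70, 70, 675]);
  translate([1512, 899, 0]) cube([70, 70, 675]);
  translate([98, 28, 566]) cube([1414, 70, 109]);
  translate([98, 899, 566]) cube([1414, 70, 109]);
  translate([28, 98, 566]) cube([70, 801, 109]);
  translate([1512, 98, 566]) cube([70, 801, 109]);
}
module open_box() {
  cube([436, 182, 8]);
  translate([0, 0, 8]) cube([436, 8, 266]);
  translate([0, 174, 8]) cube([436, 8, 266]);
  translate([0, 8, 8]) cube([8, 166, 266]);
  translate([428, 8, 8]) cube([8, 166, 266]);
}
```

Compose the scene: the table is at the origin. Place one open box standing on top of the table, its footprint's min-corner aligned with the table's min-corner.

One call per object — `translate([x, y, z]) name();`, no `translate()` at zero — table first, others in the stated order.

table();
translate([0, 0, 705]) open_box();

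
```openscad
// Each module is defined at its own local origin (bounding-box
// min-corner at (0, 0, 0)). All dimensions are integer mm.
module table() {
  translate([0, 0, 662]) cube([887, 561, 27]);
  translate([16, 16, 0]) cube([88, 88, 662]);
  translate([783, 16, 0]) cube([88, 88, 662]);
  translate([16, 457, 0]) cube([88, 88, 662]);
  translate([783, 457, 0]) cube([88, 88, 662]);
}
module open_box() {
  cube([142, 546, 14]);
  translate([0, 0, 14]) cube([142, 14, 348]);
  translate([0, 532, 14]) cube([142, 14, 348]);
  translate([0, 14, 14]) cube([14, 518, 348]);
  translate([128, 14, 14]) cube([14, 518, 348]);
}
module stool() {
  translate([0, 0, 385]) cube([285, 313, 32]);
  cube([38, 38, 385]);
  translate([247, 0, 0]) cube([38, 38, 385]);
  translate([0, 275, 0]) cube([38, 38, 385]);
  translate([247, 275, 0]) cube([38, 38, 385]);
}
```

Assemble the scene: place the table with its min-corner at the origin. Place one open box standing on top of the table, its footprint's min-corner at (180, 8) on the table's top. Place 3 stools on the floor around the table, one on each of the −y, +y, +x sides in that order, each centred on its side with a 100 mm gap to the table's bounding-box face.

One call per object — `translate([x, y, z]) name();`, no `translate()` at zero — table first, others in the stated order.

table();
translate([180, 8, 689]) open_box();
translate([301, -413, 0]) stool();
translate([301, 661, 0]) stool();
translate([987, 124, 0]) stool();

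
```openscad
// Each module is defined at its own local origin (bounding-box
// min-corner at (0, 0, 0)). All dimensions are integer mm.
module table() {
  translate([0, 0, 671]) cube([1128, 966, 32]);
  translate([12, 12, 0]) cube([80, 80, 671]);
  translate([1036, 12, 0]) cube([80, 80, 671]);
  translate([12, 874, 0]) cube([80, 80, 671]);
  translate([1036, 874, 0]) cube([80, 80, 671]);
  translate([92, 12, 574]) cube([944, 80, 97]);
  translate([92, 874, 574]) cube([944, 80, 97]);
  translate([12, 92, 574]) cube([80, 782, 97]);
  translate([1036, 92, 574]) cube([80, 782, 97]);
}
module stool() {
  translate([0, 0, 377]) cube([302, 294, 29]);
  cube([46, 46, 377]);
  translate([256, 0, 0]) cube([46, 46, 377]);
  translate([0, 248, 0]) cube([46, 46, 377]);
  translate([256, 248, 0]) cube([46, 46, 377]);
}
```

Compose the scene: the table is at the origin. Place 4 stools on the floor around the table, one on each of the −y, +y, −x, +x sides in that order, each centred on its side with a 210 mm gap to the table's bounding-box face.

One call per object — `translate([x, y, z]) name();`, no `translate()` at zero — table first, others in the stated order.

table();
translate([413, -504, 0]) stool();
translate([413, 1176, 0]) stool();
translate([-512, 336, 0]) stool();
translate([1338, 336, 0]) stool();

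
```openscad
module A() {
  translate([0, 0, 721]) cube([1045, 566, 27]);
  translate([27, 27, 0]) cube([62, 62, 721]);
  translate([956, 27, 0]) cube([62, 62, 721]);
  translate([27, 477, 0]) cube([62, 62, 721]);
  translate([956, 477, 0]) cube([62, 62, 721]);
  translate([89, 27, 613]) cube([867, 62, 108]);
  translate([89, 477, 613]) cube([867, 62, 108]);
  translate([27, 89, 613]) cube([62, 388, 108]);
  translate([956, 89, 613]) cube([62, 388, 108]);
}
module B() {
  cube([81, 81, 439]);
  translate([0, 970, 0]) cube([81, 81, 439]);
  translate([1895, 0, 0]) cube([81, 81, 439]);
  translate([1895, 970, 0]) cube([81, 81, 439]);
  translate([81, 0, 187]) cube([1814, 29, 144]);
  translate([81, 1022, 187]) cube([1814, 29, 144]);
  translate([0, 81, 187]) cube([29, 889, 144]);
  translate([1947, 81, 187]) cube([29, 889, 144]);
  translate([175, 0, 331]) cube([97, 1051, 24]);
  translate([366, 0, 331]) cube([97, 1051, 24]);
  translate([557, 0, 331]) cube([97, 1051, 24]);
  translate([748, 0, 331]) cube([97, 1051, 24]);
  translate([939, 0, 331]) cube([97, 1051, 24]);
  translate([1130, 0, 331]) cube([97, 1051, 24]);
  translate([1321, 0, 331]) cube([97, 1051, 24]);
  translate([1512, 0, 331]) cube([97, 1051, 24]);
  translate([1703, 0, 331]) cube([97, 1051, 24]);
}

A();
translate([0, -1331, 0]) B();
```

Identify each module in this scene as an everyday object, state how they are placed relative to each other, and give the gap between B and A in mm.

The bed frame's nearest face is 280 mm from the table's −y face.

A is a table. B is a bed frame. The bed frame is on the floor beside the table on its −y side. The gap between the bed frame and the table is 280 mm.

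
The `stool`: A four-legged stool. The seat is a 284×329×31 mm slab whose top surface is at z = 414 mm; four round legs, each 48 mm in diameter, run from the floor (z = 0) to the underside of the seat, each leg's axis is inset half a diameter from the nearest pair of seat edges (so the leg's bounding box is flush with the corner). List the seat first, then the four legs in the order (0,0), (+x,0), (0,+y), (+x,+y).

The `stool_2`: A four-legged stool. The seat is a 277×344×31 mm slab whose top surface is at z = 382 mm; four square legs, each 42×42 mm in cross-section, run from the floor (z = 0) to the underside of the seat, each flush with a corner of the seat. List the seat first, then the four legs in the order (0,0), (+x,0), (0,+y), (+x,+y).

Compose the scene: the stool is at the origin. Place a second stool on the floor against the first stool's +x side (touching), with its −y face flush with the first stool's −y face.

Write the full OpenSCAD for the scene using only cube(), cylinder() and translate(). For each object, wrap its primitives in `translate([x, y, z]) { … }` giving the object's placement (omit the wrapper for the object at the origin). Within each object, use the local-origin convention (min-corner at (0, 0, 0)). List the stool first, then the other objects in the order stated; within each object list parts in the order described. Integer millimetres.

translate([0, 0, 383]) cube([284, 329, 31]);
translate([24, 24, 0]) cylinder(h = 383, r = 24);
translate([260, 24, 0]) cylinder(h = 383, r = 24);
translate([24, 305, 0]) cylinder(h = 383, r = 24);
translate([260, 305, 0]) cylinder(h = 383, r = 24);
translate([284, 0, 0]) {
  translate([0, 0, 351]) cube([277, 344, 31]);
  cube([42, 42, 351]);
  translate([235, 0, 0]) cube([42, 42, 351]);
  translate([0, 302, 0]) cube([42, 42, 351]);
  translate([235, 302, 0]) cube([42, 42, 351]);
}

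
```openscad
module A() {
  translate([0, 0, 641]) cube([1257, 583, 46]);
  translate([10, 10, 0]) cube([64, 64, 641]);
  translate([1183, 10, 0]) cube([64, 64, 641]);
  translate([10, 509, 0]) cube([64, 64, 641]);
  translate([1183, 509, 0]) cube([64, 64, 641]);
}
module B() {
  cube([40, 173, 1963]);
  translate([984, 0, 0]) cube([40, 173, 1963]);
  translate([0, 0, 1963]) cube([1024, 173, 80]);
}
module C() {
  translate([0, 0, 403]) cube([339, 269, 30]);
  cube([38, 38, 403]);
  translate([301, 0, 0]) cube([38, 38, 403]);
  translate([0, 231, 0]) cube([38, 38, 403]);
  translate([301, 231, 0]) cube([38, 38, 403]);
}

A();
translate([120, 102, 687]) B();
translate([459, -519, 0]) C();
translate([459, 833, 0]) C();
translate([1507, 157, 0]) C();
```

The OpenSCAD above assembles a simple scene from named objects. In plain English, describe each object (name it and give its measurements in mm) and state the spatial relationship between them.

A is a table: top 1257 mm (x) × 583 mm (y), 46 mm thick, upper face at z = 687 mm, on four 64×64 mm square legs, each inset 10 mm from the nearest pair of top edges, running from z = 0 to the bottom of the top.

B is a rectangular door frame: two vertical jambs of 40×173 mm section, 1963 mm tall, with a clear opening 944 mm wide between their inner faces. A header 80 mm tall and 173 mm deep lies on top of the jambs and spans the full outside width.

C is a simple wooden stool: a rectangular seat 339 mm (x) by 269 mm (y), 30 mm thick, top face at z = 433 mm, on four square legs, each 38×38 mm in cross-section. The legs rest on z = 0, each flush with a corner of the seat.

The door frame is on top of the table. Three stools sit around the table at the −y, +y, +x sides.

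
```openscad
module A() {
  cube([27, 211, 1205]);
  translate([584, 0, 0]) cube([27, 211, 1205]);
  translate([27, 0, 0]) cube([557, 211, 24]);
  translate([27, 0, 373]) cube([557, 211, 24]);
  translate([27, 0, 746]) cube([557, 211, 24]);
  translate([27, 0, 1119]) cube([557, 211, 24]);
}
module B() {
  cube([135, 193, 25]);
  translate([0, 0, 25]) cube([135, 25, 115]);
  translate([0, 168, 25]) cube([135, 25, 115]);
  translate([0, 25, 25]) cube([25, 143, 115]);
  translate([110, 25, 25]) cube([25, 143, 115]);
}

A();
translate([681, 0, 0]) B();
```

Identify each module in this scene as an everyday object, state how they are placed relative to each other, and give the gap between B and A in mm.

A is a bookshelf. B is an open box. The open box is on the floor beside the bookshelf on its +x side. The gap between the open box and the bookshelf is 70 mm.

The open box's nearest face is 70 mm from the bookshelf's +x face.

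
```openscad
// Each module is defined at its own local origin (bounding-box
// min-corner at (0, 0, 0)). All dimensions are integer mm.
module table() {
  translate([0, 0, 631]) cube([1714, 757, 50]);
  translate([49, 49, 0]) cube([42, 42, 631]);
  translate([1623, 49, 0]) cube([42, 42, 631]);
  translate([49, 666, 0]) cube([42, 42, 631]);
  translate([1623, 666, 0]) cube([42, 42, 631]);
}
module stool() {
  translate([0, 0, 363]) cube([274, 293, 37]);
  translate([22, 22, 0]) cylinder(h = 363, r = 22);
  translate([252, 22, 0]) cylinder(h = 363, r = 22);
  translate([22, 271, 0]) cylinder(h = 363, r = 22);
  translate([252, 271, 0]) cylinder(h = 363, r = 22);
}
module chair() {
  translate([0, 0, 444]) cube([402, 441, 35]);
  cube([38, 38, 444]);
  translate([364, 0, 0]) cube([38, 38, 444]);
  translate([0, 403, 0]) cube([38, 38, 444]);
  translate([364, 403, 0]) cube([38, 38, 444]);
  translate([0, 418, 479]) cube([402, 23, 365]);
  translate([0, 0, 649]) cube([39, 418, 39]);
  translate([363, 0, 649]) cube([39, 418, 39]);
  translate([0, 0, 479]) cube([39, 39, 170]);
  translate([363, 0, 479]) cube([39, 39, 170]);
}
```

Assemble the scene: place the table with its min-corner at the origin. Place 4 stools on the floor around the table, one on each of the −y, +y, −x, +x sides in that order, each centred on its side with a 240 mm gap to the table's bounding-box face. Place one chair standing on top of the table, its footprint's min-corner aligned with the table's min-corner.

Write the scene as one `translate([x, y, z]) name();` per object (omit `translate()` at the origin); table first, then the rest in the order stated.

table();
translate([720, -533, 0]) stool();
translate([720, 997, 0]) stool();
translate([-514, 232, 0]) stool();
translate([1954, 232, 0]) stool();
translate([0, 0, 681]) chair();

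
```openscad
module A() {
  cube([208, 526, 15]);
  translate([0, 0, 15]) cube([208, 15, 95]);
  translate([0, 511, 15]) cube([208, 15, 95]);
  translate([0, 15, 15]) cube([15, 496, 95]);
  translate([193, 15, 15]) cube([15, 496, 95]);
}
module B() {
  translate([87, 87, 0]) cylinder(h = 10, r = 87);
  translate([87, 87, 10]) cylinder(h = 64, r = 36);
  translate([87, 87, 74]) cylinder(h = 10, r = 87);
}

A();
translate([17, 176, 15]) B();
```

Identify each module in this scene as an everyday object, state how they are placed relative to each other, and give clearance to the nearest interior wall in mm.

Clearances: x = 2, y = 161; minimum 2 mm.

A is an open box. B is a spool. The spool sits inside the open box, centred. The clearance to the nearest interior wall is 2 mm.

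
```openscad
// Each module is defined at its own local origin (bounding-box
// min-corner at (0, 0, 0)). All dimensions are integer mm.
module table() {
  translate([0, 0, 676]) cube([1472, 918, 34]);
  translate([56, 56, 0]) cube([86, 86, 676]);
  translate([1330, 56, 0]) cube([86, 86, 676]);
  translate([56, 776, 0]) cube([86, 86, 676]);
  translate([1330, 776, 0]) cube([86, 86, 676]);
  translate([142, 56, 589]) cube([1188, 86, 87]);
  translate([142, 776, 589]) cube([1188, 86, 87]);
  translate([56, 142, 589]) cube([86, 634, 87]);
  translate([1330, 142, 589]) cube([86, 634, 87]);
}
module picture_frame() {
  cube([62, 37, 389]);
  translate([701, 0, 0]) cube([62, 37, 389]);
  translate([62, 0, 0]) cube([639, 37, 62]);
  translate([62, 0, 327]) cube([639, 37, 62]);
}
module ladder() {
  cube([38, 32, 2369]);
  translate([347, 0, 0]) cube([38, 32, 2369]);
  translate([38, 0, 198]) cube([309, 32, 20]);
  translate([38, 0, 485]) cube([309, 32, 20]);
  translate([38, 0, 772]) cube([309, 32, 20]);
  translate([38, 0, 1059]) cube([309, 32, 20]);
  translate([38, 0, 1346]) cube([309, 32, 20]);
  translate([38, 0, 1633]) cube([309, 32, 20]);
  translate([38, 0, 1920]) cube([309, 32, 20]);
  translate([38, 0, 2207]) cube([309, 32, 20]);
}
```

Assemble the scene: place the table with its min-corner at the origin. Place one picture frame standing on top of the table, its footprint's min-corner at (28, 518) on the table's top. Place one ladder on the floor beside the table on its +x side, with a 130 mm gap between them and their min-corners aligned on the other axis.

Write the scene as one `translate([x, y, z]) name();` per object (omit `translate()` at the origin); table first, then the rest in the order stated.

table();
translate([28, 518, 710]) picture_frame();
translate([1602, 0, 0]) ladder();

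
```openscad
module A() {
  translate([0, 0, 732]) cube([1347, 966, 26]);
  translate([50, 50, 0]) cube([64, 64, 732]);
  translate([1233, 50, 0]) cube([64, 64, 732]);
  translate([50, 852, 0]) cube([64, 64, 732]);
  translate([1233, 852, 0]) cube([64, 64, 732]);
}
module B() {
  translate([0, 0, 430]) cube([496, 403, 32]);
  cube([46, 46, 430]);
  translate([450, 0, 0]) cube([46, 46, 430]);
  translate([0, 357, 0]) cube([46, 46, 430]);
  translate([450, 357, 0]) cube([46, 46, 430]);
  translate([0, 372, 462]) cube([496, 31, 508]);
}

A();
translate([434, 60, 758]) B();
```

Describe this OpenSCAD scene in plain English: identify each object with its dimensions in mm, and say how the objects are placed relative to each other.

A is a table: top 1347 mm (x) × 966 mm (y), 26 mm thick, upper face at z = 758 mm, on four 64×64 mm square legs, each inset 50 mm from the nearest pair of top edges, running from z = 0 to the bottom of the top.

B is a chair: 496×403 mm seat, 32 mm thick, top at z = 462 mm, on four 46 mm square corner legs flush with the seat edges. A 31 mm thick backrest slab spans the full seat width, extending 508 mm above the seat top, its back face flush with the seat's +y edge.

The chair is on top of the table.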